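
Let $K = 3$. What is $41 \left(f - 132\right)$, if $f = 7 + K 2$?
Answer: $-4879$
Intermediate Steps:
$f = 13$ ($f = 7 + 3 \cdot 2 = 7 + 6 = 13$)
$41 \left(f - 132\right) = 41 \left(13 - 132\right) = 41 \left(-119\right) = -4879$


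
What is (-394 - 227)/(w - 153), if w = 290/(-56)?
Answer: 17388/4429 ≈ 3.9259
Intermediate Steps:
w = -145/28 (w = 290*(-1/56) = -145/28 ≈ -5.1786)
(-394 - 227)/(w - 153) = (-394 - 227)/(-145/28 - 153) = -621/(-4429/28) = -621*(-28/4429) = 17388/4429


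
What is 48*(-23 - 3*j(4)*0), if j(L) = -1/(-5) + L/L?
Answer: -1104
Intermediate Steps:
j(L) = 6/5 (j(L) = -1*(-⅕) + 1 = ⅕ + 1 = 6/5)
48*(-23 - 3*j(4)*0) = 48*(-23 - 3*6/5*0) = 48*(-23 - 18/5*0) = 48*(-23 + 0) = 48*(-23) = -1104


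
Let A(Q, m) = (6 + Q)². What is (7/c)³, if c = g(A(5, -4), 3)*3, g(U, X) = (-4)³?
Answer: -343/7077888 ≈ -4.8461e-5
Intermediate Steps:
g(U, X) = -64
c = -192 (c = -64*3 = -192)
(7/c)³ = (7/(-192))³ = (7*(-1/192))³ = (-7/192)³ = -343/7077888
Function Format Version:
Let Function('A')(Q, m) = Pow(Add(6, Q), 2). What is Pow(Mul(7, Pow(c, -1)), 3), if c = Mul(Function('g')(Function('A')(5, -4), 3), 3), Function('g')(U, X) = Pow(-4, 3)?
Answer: Rational(-343, 7077888) ≈ -4.8461e-5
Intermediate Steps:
Function('g')(U, X) = -64
c = -192 (c = Mul(-64, 3) = -192)
Pow(Mul(7, Pow(c, -1)), 3) = Pow(Mul(7, Pow(-192, -1)), 3) = Pow(Mul(7, Rational(-1, 192)), 3) = Pow(Rational(-7, 192), 3) = Rational(-343, 7077888)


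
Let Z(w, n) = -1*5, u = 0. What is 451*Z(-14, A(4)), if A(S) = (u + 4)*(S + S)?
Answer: -2255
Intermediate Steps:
A(S) = 8*S (A(S) = (0 + 4)*(S + S) = 4*(2*S) = 8*S)
Z(w, n) = -5
451*Z(-14, A(4)) = 451*(-5) = -2255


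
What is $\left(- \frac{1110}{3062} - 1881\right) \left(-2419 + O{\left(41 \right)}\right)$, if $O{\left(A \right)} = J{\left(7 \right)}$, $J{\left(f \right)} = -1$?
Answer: $\frac{6970485720}{1531} \approx 4.5529 \cdot 10^{6}$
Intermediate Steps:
$O{\left(A \right)} = -1$
$\left(- \frac{1110}{3062} - 1881\right) \left(-2419 + O{\left(41 \right)}\right) = \left(- \frac{1110}{3062} - 1881\right) \left(-2419 - 1\right) = \left(\left(-1110\right) \frac{1}{3062} - 1881\right) \left(-2420\right) = \left(- \frac{555}{1531} - 1881\right) \left(-2420\right) = \left(- \frac{2880366}{1531}\right) \left(-2420\right) = \frac{6970485720}{1531}$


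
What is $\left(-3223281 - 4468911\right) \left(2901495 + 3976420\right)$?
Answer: $-52906242739680$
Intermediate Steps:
$\left(-3223281 - 4468911\right) \left(2901495 + 3976420\right) = \left(-7692192\right) 6877915 = -52906242739680$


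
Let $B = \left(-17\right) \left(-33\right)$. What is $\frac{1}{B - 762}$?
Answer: $- \frac{1}{201} \approx -0.0049751$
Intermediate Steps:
$B = 561$
$\frac{1}{B - 762} = \frac{1}{561 - 762} = \frac{1}{-201} = - \frac{1}{201}$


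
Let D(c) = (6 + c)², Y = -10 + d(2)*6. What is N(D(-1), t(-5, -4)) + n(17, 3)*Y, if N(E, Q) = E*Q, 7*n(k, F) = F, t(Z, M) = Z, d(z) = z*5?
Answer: -725/7 ≈ -103.57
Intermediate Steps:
d(z) = 5*z
Y = 50 (Y = -10 + (5*2)*6 = -10 + 10*6 = -10 + 60 = 50)
n(k, F) = F/7
N(D(-1), t(-5, -4)) + n(17, 3)*Y = (6 - 1)²*(-5) + ((⅐)*3)*50 = 5²*(-5) + (3/7)*50 = 25*(-5) + 150/7 = -125 + 150/7 = -725/7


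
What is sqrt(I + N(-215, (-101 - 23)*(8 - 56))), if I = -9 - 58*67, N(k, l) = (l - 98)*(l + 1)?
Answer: 3*sqrt(3871663) ≈ 5903.0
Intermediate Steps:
N(k, l) = (1 + l)*(-98 + l) (N(k, l) = (-98 + l)*(1 + l) = (1 + l)*(-98 + l))
I = -3895 (I = -9 - 3886 = -3895)
sqrt(I + N(-215, (-101 - 23)*(8 - 56))) = sqrt(-3895 + (-98 + ((-101 - 23)*(8 - 56))**2 - 97*(-101 - 23)*(8 - 56))) = sqrt(-3895 + (-98 + (-124*(-48))**2 - (-12028)*(-48))) = sqrt(-3895 + (-98 + 5952**2 - 97*5952)) = sqrt(-3895 + (-98 + 35426304 - 577344)) = sqrt(-3895 + 34848862) = sqrt(34844967) = 3*sqrt(3871663)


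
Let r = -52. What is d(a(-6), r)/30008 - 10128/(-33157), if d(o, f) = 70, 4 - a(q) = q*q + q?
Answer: 153121007/497487628 ≈ 0.30779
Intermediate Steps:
a(q) = 4 - q - q**2 (a(q) = 4 - (q*q + q) = 4 - (q**2 + q) = 4 - (q + q**2) = 4 + (-q - q**2) = 4 - q - q**2)
d(a(-6), r)/30008 - 10128/(-33157) = 70/30008 - 10128/(-33157) = 70*(1/30008) - 10128*(-1/33157) = 35/15004 + 10128/33157 = 153121007/497487628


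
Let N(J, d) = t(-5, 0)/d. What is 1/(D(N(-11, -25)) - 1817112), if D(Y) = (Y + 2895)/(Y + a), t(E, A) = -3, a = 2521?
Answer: -31514/57264431379 ≈ -5.5032e-7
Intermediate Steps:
N(J, d) = -3/d
D(Y) = (2895 + Y)/(2521 + Y) (D(Y) = (Y + 2895)/(Y + 2521) = (2895 + Y)/(2521 + Y))
1/(D(N(-11, -25)) - 1817112) = 1/((2895 - 3/(-25))/(2521 - 3/(-25)) - 1817112) = 1/((2895 - 3*(-1/25))/(2521 - 3*(-1/25)) - 1817112) = 1/((2895 + 3/25)/(2521 + 3/25) - 1817112) = 1/((72378/25)/(63028/25) - 1817112) = 1/((25/63028)*(72378/25) - 1817112) = 1/(36189/31514 - 1817112) = 1/(-57264431379/31514) = -31514/57264431379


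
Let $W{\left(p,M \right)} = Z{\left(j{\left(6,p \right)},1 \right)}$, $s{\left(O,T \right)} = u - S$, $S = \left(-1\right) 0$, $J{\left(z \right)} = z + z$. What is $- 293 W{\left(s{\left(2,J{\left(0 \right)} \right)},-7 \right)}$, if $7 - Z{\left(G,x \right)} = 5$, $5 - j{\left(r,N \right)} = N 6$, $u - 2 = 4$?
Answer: $-586$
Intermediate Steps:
$J{\left(z \right)} = 2 z$
$u = 6$ ($u = 2 + 4 = 6$)
$S = 0$
$s{\left(O,T \right)} = 6$ ($s{\left(O,T \right)} = 6 - 0 = 6 + 0 = 6$)
$j{\left(r,N \right)} = 5 - 6 N$ ($j{\left(r,N \right)} = 5 - N 6 = 5 - 6 N$)
$Z{\left(G,x \right)} = 2$ ($Z{\left(G,x \right)} = 7 - 5 = 2$)
$W{\left(p,M \right)} = 2$
$- 293 W{\left(s{\left(2,J{\left(0 \right)} \right)},-7 \right)} = \left(-293\right) 2 = -586$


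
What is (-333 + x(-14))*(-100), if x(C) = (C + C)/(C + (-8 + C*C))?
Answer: 2898500/87 ≈ 33316.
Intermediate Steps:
x(C) = 2*C/(-8 + C + C²) (x(C) = (2*C)/(C + (-8 + C²)) = (2*C)/(-8 + C + C²) = 2*C/(-8 + C + C²))
(-333 + x(-14))*(-100) = (-333 + 2*(-14)/(-8 - 14 + (-14)²))*(-100) = (-333 + 2*(-14)/(-8 - 14 + 196))*(-100) = (-333 + 2*(-14)/174)*(-100) = (-333 + 2*(-14)*(1/174))*(-100) = (-333 - 14/87)*(-100) = -28985/87*(-100) = 2898500/87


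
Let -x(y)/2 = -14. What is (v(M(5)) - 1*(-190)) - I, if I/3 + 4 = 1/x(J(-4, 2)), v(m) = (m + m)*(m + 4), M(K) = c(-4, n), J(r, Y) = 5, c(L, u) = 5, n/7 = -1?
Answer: 8173/28 ≈ 291.89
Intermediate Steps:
n = -7 (n = 7*(-1) = -7)
x(y) = 28 (x(y) = -2*(-14) = 28)
M(K) = 5
v(m) = 2*m*(4 + m) (v(m) = (2*m)*(4 + m) = 2*m*(4 + m))
I = -333/28 (I = -12 + 3/28 = -333/28 ≈ -11.893)
(v(M(5)) - 1*(-190)) - I = (2*5*(4 + 5) - 1*(-190)) - 1*(-333/28) = (2*5*9 + 190) + 333/28 = (90 + 190) + 333/28 = 280 + 333/28 = 8173/28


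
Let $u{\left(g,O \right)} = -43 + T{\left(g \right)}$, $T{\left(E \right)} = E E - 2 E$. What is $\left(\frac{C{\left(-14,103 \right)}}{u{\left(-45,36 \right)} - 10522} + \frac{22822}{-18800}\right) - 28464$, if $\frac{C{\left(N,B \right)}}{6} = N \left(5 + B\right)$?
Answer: $- \frac{45218133323}{1588600} \approx -28464.0$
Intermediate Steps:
$T{\left(E \right)} = E^{2} - 2 E$
$u{\left(g,O \right)} = -43 + g \left(-2 + g\right)$
$C{\left(N,B \right)} = 6 N \left(5 + B\right)$
$\left(\frac{C{\left(-14,103 \right)}}{u{\left(-45,36 \right)} - 10522} + \frac{22822}{-18800}\right) - 28464 = \left(\frac{6 \left(-14\right) \left(5 + 103\right)}{\left(-43 - 45 \left(-2 - 45\right)\right) - 10522} + \frac{22822}{-18800}\right) - 28464 = \left(\frac{6 \left(-14\right) 108}{\left(-43 - -2115\right) - 10522} + 22822 \left(- \frac{1}{18800}\right)\right) - 28464 = \left(- \frac{9072}{\left(-43 + 2115\right) - 10522} - \frac{11411}{9400}\right) - 28464 = \left(- \frac{9072}{2072 - 10522} - \frac{11411}{9400}\right) - 28464 = \left(- \frac{9072}{-8450} - \frac{11411}{9400}\right) - 28464 = \left(\left(-9072\right) \left(- \frac{1}{8450}\right) - \frac{11411}{9400}\right) - 28464 = \left(\frac{4536}{4225} - \frac{11411}{9400}\right) - 28464 = - \frac{222923}{1588600} - 28464 = - \frac{45218133323}{1588600}$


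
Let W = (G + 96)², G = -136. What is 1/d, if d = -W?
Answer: -1/1600 ≈ -0.00062500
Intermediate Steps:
W = 1600 (W = (-136 + 96)² = (-40)² = 1600)
d = -1600 (d = -1*1600 = -1600)
1/d = 1/(-1600) = -1/1600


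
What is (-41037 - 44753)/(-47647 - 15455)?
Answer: 42895/31551 ≈ 1.3595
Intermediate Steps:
(-41037 - 44753)/(-47647 - 15455) = -85790/(-63102) = -85790*(-1/63102) = 42895/31551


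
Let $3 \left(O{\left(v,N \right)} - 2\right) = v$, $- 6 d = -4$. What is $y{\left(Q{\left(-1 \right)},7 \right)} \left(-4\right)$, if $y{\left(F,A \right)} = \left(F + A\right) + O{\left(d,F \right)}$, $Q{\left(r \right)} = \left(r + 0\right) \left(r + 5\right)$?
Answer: $- \frac{188}{9} \approx -20.889$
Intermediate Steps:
$d = \frac{2}{3}$ ($d = \left(- \frac{1}{6}\right) \left(-4\right) = \frac{2}{3} \approx 0.66667$)
$O{\left(v,N \right)} = 2 + \frac{v}{3}$
$Q{\left(r \right)} = r \left(5 + r\right)$
$y{\left(F,A \right)} = \frac{20}{9} + A + F$ ($y{\left(F,A \right)} = \left(F + A\right) + \left(2 + \frac{1}{3} \cdot \frac{2}{3}\right) = \left(A + F\right) + \left(2 + \frac{2}{9}\right) = \left(A + F\right) + \frac{20}{9} = \frac{20}{9} + A + F$)
$y{\left(Q{\left(-1 \right)},7 \right)} \left(-4\right) = \left(\frac{20}{9} + 7 - \left(5 - 1\right)\right) \left(-4\right) = \left(\frac{20}{9} + 7 - 4\right) \left(-4\right) = \frac{47}{9} \left(-4\right) = - \frac{188}{9}$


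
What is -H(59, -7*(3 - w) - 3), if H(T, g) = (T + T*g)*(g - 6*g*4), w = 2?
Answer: 122130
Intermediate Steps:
H(T, g) = -23*g*(T + T*g) (H(T, g) = (T + T*g)*(g - 24*g) = (T + T*g)*(-23*g) = -23*g*(T + T*g))
-H(59, -7*(3 - w) - 3) = -(-23)*59*(-7*(3 - 1*2) - 3)*(1 + (-7*(3 - 1*2) - 3)) = -(-23)*59*(-7*(3 - 2) - 3)*(1 + (-7*(3 - 2) - 3)) = -(-23)*59*(-7*1 - 3)*(1 + (-7*1 - 3)) = -(-23)*59*(-7 - 3)*(1 + (-7 - 3)) = -(-23)*59*(-10)*(1 - 10) = -(-23)*59*(-10)*(-9) = -1*(-122130) = 122130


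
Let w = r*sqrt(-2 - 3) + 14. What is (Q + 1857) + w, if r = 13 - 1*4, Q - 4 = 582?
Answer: 2457 + 9*I*sqrt(5) ≈ 2457.0 + 20.125*I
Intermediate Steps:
Q = 586 (Q = 4 + 582 = 586)
r = 9 (r = 13 - 4 = 9)
w = 14 + 9*I*sqrt(5) (w = 9*sqrt(-2 - 3) + 14 = 9*sqrt(-5) + 14 = 9*(I*sqrt(5)) + 14 = 9*I*sqrt(5) + 14 = 14 + 9*I*sqrt(5) ≈ 14.0 + 20.125*I)
(Q + 1857) + w = (586 + 1857) + (14 + 9*I*sqrt(5)) = 2443 + (14 + 9*I*sqrt(5)) = 2457 + 9*I*sqrt(5)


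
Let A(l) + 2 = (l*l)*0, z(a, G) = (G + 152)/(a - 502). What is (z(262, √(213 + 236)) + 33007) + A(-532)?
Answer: 990131/30 - √449/240 ≈ 33004.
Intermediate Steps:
z(a, G) = (152 + G)/(-502 + a)
A(l) = -2 (A(l) = -2 + (l*l)*0 = -2 + l²*0 = -2 + 0 = -2)
(z(262, √(213 + 236)) + 33007) + A(-532) = ((152 + √(213 + 236))/(-502 + 262) + 33007) - 2 = ((152 + √449)/(-240) + 33007) - 2 = (-(152 + √449)/240 + 33007) - 2 = ((-19/30 - √449/240) + 33007) - 2 = (990191/30 - √449/240) - 2 = 990131/30 - √449/240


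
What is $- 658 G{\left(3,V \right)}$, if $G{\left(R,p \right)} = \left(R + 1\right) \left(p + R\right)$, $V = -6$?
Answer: $7896$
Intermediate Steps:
$G{\left(R,p \right)} = \left(1 + R\right) \left(R + p\right)$
$- 658 G{\left(3,V \right)} = - 658 \left(3 - 6 + 3^{2} + 3 \left(-6\right)\right) = - 658 \left(3 - 6 + 9 - 18\right) = \left(-658\right) \left(-12\right) = 7896$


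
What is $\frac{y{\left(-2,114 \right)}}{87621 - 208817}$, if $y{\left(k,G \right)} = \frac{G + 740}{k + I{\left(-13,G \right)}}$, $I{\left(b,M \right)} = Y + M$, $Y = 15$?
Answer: $- \frac{427}{7695946} \approx -5.5484 \cdot 10^{-5}$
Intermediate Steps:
$I{\left(b,M \right)} = 15 + M$
$y{\left(k,G \right)} = \frac{740 + G}{15 + G + k}$ ($y{\left(k,G \right)} = \frac{G + 740}{k + \left(15 + G\right)} = \frac{740 + G}{15 + G + k}$)
$\frac{y{\left(-2,114 \right)}}{87621 - 208817} = \frac{\frac{1}{15 + 114 - 2} \left(740 + 114\right)}{87621 - 208817} = \frac{\frac{1}{127} \cdot 854}{-121196} = \frac{1}{127} \cdot 854 \left(- \frac{1}{121196}\right) = \frac{854}{127} \left(- \frac{1}{121196}\right) = - \frac{427}{7695946}$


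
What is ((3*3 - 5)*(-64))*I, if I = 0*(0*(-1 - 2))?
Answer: 0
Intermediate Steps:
I = 0 (I = 0*(0*(-3)) = 0*0 = 0)
((3*3 - 5)*(-64))*I = ((3*3 - 5)*(-64))*0 = ((9 - 5)*(-64))*0 = (4*(-64))*0 = -256*0 = 0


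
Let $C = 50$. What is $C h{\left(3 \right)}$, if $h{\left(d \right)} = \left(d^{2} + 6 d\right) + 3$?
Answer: $1500$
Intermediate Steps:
$h{\left(d \right)} = 3 + d^{2} + 6 d$
$C h{\left(3 \right)} = 50 \left(3 + 3^{2} + 6 \cdot 3\right) = 50 \left(3 + 9 + 18\right) = 50 \cdot 30 = 1500$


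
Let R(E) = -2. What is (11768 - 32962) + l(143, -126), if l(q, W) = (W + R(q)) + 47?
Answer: -21275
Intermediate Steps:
l(q, W) = 45 + W (l(q, W) = (W - 2) + 47 = (-2 + W) + 47 = 45 + W)
(11768 - 32962) + l(143, -126) = (11768 - 32962) + (45 - 126) = -21194 - 81 = -21275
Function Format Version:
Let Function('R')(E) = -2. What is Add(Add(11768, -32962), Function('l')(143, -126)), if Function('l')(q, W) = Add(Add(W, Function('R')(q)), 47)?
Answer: -21275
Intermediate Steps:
Function('l')(q, W) = Add(45, W) (Function('l')(q, W) = Add(Add(W, -2), 47) = Add(Add(-2, W), 47) = Add(45, W))
Add(Add(11768, -32962), Function('l')(143, -126)) = Add(Add(11768, -32962), Add(45, -126)) = Add(-21194, -81) = -21275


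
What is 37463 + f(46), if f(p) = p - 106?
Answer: 37403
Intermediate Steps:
f(p) = -106 + p
37463 + f(46) = 37463 + (-106 + 46) = 37463 - 60 = 37403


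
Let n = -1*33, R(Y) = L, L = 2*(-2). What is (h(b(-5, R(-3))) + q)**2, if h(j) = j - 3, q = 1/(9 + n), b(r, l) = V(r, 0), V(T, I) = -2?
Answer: 14641/576 ≈ 25.418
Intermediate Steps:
L = -4
R(Y) = -4
n = -33
b(r, l) = -2
q = -1/24 (q = 1/(9 - 33) = 1/(-24) = -1/24 ≈ -0.041667)
h(j) = -3 + j
(h(b(-5, R(-3))) + q)**2 = ((-3 - 2) - 1/24)**2 = (-5 - 1/24)**2 = (-121/24)**2 = 14641/576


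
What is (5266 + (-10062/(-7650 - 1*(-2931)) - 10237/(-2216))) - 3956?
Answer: 353068565/268136 ≈ 1316.8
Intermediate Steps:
(5266 + (-10062/(-7650 - 1*(-2931)) - 10237/(-2216))) - 3956 = (5266 + (-10062/(-7650 + 2931) - 10237*(-1/2216))) - 3956 = (5266 + (-10062/(-4719) + 10237/2216)) - 3956 = (5266 + (-10062*(-1/4719) + 10237/2216)) - 3956 = (5266 + (258/121 + 10237/2216)) - 3956 = (5266 + 1810405/268136) - 3956 = 1413814581/268136 - 3956 = 353068565/268136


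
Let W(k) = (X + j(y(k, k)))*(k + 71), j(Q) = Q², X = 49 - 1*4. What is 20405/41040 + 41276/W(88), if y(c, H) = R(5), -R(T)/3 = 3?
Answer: 2596001/1015056 ≈ 2.5575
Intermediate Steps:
R(T) = -9 (R(T) = -3*3 = -9)
X = 45 (X = 49 - 4 = 45)
y(c, H) = -9
W(k) = 8946 + 126*k (W(k) = (45 + (-9)²)*(k + 71) = (45 + 81)*(71 + k) = 126*(71 + k) = 8946 + 126*k)
20405/41040 + 41276/W(88) = 20405/41040 + 41276/(8946 + 126*88) = 20405*(1/41040) + 41276/(8946 + 11088) = 4081/8208 + 41276/20034 = 4081/8208 + 41276*(1/20034) = 4081/8208 + 20638/10017 = 2596001/1015056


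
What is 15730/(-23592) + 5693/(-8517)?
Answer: -14904537/11162948 ≈ -1.3352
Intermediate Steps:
15730/(-23592) + 5693/(-8517) = 15730*(-1/23592) + 5693*(-1/8517) = -7865/11796 - 5693/8517 = -14904537/11162948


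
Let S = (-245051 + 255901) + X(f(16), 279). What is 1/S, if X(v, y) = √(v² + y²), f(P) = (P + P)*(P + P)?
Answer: 10850/116596083 - √1126417/116596083 ≈ 8.3954e-5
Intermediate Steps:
f(P) = 4*P² (f(P) = (2*P)*(2*P) = 4*P²)
S = 10850 + √1126417 (S = (-245051 + 255901) + √((4*16²)² + 279²) = 10850 + √((4*256)² + 77841) = 10850 + √(1024² + 77841) = 10850 + √(1048576 + 77841) = 10850 + √1126417 ≈ 11911.)
1/S = 1/(10850 + √1126417)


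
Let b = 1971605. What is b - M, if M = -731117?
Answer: 2702722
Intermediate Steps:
b - M = 1971605 - 1*(-731117) = 1971605 + 731117 = 2702722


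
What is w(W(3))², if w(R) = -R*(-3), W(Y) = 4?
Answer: 144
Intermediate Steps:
w(R) = 3*R
w(W(3))² = (3*4)² = 12² = 144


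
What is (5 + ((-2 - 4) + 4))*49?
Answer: 147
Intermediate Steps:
(5 + ((-2 - 4) + 4))*49 = (5 + (-6 + 4))*49 = (5 - 2)*49 = 3*49 = 147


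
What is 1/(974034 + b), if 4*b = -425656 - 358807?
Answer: 4/3111673 ≈ 1.2855e-6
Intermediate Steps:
b = -784463/4 (b = (-425656 - 358807)/4 = (¼)*(-784463) = -784463/4 ≈ -1.9612e+5)
1/(974034 + b) = 1/(974034 - 784463/4) = 1/(3111673/4) = 4/3111673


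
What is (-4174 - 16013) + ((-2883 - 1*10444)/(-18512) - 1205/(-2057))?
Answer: -768654766809/38079184 ≈ -20186.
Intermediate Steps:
(-4174 - 16013) + ((-2883 - 1*10444)/(-18512) - 1205/(-2057)) = -20187 + ((-2883 - 10444)*(-1/18512) - 1205*(-1/2057)) = -20187 + (-13327*(-1/18512) + 1205/2057) = -20187 + (13327/18512 + 1205/2057) = -20187 + 49720599/38079184 = -768654766809/38079184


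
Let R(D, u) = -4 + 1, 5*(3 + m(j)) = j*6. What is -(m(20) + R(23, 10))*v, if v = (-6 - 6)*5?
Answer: 1080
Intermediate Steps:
m(j) = -3 + 6*j/5 (m(j) = -3 + (j*6)/5 = -3 + (6*j)/5 = -3 + 6*j/5)
R(D, u) = -3
v = -60 (v = -12*5 = -60)
-(m(20) + R(23, 10))*v = -((-3 + (6/5)*20) - 3)*(-60) = -((-3 + 24) - 3)*(-60) = -(21 - 3)*(-60) = -18*(-60) = -1*(-1080) = 1080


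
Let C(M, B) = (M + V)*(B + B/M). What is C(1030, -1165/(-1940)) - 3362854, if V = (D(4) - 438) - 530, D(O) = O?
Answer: -671957558921/199820 ≈ -3.3628e+6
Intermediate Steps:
V = -964 (V = (4 - 438) - 530 = -434 - 530 = -964)
C(M, B) = (-964 + M)*(B + B/M) (C(M, B) = (M - 964)*(B + B/M) = (-964 + M)*(B + B/M))
C(1030, -1165/(-1940)) - 3362854 = -1165/(-1940)*(-964 + 1030*(-963 + 1030))/1030 - 3362854 = -1165*(-1/1940)*(1/1030)*(-964 + 1030*67) - 3362854 = (233/388)*(1/1030)*(-964 + 69010) - 3362854 = (233/388)*(1/1030)*68046 - 3362854 = 7927359/199820 - 3362854 = -671957558921/199820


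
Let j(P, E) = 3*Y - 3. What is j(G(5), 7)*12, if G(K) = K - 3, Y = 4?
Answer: 108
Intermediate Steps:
G(K) = -3 + K
j(P, E) = 9 (j(P, E) = 3*4 - 3 = 12 - 3 = 9)
j(G(5), 7)*12 = 9*12 = 108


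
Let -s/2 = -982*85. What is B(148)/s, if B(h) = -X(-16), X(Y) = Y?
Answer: 4/41735 ≈ 9.5843e-5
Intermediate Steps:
s = 166940 (s = -(-1964)*85 = -2*(-83470) = 166940)
B(h) = 16 (B(h) = -1*(-16) = 16)
B(148)/s = 16/166940 = 16*(1/166940) = 4/41735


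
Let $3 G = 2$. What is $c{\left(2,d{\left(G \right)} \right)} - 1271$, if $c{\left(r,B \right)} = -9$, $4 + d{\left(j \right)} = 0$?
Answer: $-1280$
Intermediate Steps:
$G = \frac{2}{3}$ ($G = \frac{1}{3} \cdot 2 = \frac{2}{3} \approx 0.66667$)
$d{\left(j \right)} = -4$ ($d{\left(j \right)} = -4 + 0 = -4$)
$c{\left(2,d{\left(G \right)} \right)} - 1271 = -9 - 1271 = -1280$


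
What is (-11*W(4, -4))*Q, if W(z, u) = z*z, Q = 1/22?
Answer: -8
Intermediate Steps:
Q = 1/22 ≈ 0.045455
W(z, u) = z²
(-11*W(4, -4))*Q = -11*4²*(1/22) = -11*16*(1/22) = -176*1/22 = -8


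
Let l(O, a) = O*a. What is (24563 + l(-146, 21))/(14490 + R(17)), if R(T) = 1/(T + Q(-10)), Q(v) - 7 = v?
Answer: 300958/202861 ≈ 1.4836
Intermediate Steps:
Q(v) = 7 + v
R(T) = 1/(-3 + T) (R(T) = 1/(T + (7 - 10)) = 1/(T - 3) = 1/(-3 + T))
(24563 + l(-146, 21))/(14490 + R(17)) = (24563 - 146*21)/(14490 + 1/(-3 + 17)) = (24563 - 3066)/(14490 + 1/14) = 21497/(14490 + 1/14) = 21497/(202861/14) = 21497*(14/202861) = 300958/202861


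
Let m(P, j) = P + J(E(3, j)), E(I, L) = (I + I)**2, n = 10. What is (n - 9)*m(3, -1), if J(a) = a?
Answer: 39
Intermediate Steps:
E(I, L) = 4*I**2 (E(I, L) = (2*I)**2 = 4*I**2)
m(P, j) = 36 + P (m(P, j) = P + 4*3**2 = P + 4*9 = P + 36 = 36 + P)
(n - 9)*m(3, -1) = (10 - 9)*(36 + 3) = 1*39 = 39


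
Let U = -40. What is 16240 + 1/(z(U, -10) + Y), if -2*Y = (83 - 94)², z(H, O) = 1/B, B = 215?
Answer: 422450690/26013 ≈ 16240.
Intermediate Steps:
z(H, O) = 1/215
Y = -121/2 (Y = -(83 - 94)²/2 = -½*(-11)² = -½*121 = -121/2 ≈ -60.500)
16240 + 1/(z(U, -10) + Y) = 16240 + 1/(1/215 - 121/2) = 16240 + 1/(-26013/430) = 16240 - 430/26013 = 422450690/26013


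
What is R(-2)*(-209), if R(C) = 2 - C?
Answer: -836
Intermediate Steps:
R(-2)*(-209) = (2 - 1*(-2))*(-209) = (2 + 2)*(-209) = 4*(-209) = -836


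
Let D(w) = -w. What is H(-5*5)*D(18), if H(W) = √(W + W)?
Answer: -90*I*√2 ≈ -127.28*I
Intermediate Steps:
H(W) = √2*√W (H(W) = √(2*W) = √2*√W)
H(-5*5)*D(18) = (√2*√(-5*5))*(-1*18) = (√2*√(-25))*(-18) = (√2*(5*I))*(-18) = (5*I*√2)*(-18) = -90*I*√2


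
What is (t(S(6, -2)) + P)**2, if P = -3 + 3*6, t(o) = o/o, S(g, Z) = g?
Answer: 256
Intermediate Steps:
t(o) = 1
P = 15 (P = -3 + 18 = 15)
(t(S(6, -2)) + P)**2 = (1 + 15)**2 = 16**2 = 256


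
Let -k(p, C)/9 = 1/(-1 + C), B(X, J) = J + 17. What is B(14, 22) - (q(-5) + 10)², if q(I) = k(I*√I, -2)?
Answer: -130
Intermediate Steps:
B(X, J) = 17 + J
k(p, C) = -9/(-1 + C)
q(I) = 3 (q(I) = -9/(-1 - 2) = -9/(-3) = -9*(-⅓) = 3)
B(14, 22) - (q(-5) + 10)² = (17 + 22) - (3 + 10)² = 39 - 1*13² = 39 - 1*169 = 39 - 169 = -130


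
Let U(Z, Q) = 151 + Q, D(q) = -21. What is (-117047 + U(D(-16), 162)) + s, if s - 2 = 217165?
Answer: 100433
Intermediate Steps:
s = 217167 (s = 2 + 217165 = 217167)
(-117047 + U(D(-16), 162)) + s = (-117047 + (151 + 162)) + 217167 = (-117047 + 313) + 217167 = -116734 + 217167 = 100433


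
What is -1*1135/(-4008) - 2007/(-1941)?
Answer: 3415697/2593176 ≈ 1.3172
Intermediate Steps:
-1*1135/(-4008) - 2007/(-1941) = -1135*(-1/4008) - 2007*(-1/1941) = 1135/4008 + 669/647 = 3415697/2593176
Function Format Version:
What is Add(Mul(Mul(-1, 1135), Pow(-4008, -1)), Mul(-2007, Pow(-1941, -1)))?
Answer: Rational(3415697, 2593176) ≈ 1.3172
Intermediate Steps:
Add(Mul(Mul(-1, 1135), Pow(-4008, -1)), Mul(-2007, Pow(-1941, -1))) = Add(Mul(-1135, Rational(-1, 4008)), Mul(-2007, Rational(-1, 1941))) = Add(Rational(1135, 4008), Rational(669, 647)) = Rational(3415697, 2593176)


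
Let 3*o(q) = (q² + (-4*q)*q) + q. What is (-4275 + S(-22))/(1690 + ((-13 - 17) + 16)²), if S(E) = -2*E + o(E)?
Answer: -14167/5658 ≈ -2.5039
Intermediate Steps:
o(q) = -q² + q/3 (o(q) = ((q² + (-4*q)*q) + q)/3 = ((q² - 4*q²) + q)/3 = (-3*q² + q)/3 = (q - 3*q²)/3 = -q² + q/3)
S(E) = -2*E + E*(⅓ - E)
(-4275 + S(-22))/(1690 + ((-13 - 17) + 16)²) = (-4275 + (⅓)*(-22)*(-5 - 3*(-22)))/(1690 + ((-13 - 17) + 16)²) = (-4275 + (⅓)*(-22)*(-5 + 66))/(1690 + (-30 + 16)²) = (-4275 + (⅓)*(-22)*61)/(1690 + (-14)²) = (-4275 - 1342/3)/(1690 + 196) = -14167/3/1886 = -14167/3*1/1886 = -14167/5658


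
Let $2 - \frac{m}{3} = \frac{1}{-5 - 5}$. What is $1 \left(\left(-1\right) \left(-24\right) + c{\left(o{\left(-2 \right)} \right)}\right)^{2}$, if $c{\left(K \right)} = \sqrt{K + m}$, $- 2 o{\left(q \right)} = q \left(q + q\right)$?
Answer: $\frac{\left(240 + \sqrt{230}\right)^{2}}{100} \approx 651.1$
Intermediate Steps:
$o{\left(q \right)} = - q^{2}$ ($o{\left(q \right)} = - \frac{q \left(q + q\right)}{2} = - \frac{q 2 q}{2} = - \frac{2 q^{2}}{2} = - q^{2}$)
$m = \frac{63}{10}$ ($m = 6 - \frac{3}{-5 - 5} = 6 - \frac{3}{-10} = 6 - - \frac{3}{10} = 6 + \frac{3}{10} = \frac{63}{10} \approx 6.3$)
$c{\left(K \right)} = \sqrt{\frac{63}{10} + K}$ ($c{\left(K \right)} = \sqrt{K + \frac{63}{10}} = \sqrt{\frac{63}{10} + K}$)
$1 \left(\left(-1\right) \left(-24\right) + c{\left(o{\left(-2 \right)} \right)}\right)^{2} = 1 \left(\left(-1\right) \left(-24\right) + \frac{\sqrt{630 + 100 \left(- \left(-2\right)^{2}\right)}}{10}\right)^{2} = 1 \left(24 + \frac{\sqrt{630 + 100 \left(\left(-1\right) 4\right)}}{10}\right)^{2} = 1 \left(24 + \frac{\sqrt{630 + 100 \left(-4\right)}}{10}\right)^{2} = 1 \left(24 + \frac{\sqrt{630 - 400}}{10}\right)^{2} = 1 \left(24 + \frac{\sqrt{230}}{10}\right)^{2} = \left(24 + \frac{\sqrt{230}}{10}\right)^{2}$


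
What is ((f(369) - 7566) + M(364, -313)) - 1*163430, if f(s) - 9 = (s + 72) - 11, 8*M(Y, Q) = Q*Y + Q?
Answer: -1478701/8 ≈ -1.8484e+5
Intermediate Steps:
M(Y, Q) = Q/8 + Q*Y/8 (M(Y, Q) = (Q*Y + Q)/8 = (Q + Q*Y)/8 = Q/8 + Q*Y/8)
f(s) = 70 + s (f(s) = 9 + ((s + 72) - 11) = 9 + ((72 + s) - 11) = 9 + (61 + s) = 70 + s)
((f(369) - 7566) + M(364, -313)) - 1*163430 = (((70 + 369) - 7566) + (⅛)*(-313)*(1 + 364)) - 1*163430 = ((439 - 7566) + (⅛)*(-313)*365) - 163430 = (-7127 - 114245/8) - 163430 = -171261/8 - 163430 = -1478701/8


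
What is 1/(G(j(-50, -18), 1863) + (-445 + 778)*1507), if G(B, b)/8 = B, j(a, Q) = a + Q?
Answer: 1/501287 ≈ 1.9949e-6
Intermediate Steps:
j(a, Q) = Q + a
G(B, b) = 8*B
1/(G(j(-50, -18), 1863) + (-445 + 778)*1507) = 1/(8*(-18 - 50) + (-445 + 778)*1507) = 1/(8*(-68) + 333*1507) = 1/(-544 + 501831) = 1/501287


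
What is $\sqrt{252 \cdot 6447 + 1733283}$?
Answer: $3 \sqrt{373103} \approx 1832.5$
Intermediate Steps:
$\sqrt{252 \cdot 6447 + 1733283} = \sqrt{1624644 + 1733283} = \sqrt{3357927} = 3 \sqrt{373103}$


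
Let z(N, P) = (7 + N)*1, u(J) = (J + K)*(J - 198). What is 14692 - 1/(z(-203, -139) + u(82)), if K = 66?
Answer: 255111889/17364 ≈ 14692.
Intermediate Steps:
u(J) = (-198 + J)*(66 + J) (u(J) = (J + 66)*(J - 198) = (66 + J)*(-198 + J) = (-198 + J)*(66 + J))
z(N, P) = 7 + N
14692 - 1/(z(-203, -139) + u(82)) = 14692 - 1/((7 - 203) + (-13068 + 82**2 - 132*82)) = 14692 - 1/(-196 + (-13068 + 6724 - 10824)) = 14692 - 1/(-196 - 17168) = 14692 - 1/(-17364) = 14692 - 1*(-1/17364) = 14692 + 1/17364 = 255111889/17364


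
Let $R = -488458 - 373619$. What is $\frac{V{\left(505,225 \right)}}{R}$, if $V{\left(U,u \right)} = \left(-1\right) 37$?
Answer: $\frac{37}{862077} \approx 4.292 \cdot 10^{-5}$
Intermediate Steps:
$V{\left(U,u \right)} = -37$
$R = -862077$
$\frac{V{\left(505,225 \right)}}{R} = - \frac{37}{-862077} = \left(-37\right) \left(- \frac{1}{862077}\right) = \frac{37}{862077}$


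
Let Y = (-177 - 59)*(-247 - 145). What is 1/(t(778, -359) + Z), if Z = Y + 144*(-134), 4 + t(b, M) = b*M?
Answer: -1/206090 ≈ -4.8522e-6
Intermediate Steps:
t(b, M) = -4 + M*b (t(b, M) = -4 + b*M = -4 + M*b)
Y = 92512 (Y = -236*(-392) = 92512)
Z = 73216 (Z = 92512 + 144*(-134) = 92512 - 19296 = 73216)
1/(t(778, -359) + Z) = 1/((-4 - 359*778) + 73216) = 1/((-4 - 279302) + 73216) = 1/(-279306 + 73216) = 1/(-206090) = -1/206090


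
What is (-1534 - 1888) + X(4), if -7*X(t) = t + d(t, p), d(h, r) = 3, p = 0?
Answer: -3423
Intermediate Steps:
X(t) = -3/7 - t/7 (X(t) = -(t + 3)/7 = -(3 + t)/7 = -3/7 - t/7)
(-1534 - 1888) + X(4) = (-1534 - 1888) + (-3/7 - 1/7*4) = -3422 + (-3/7 - 4/7) = -3422 - 1 = -3423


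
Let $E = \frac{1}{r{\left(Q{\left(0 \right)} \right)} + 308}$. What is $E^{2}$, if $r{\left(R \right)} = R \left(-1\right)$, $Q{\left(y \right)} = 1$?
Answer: $\frac{1}{94249} \approx 1.061 \cdot 10^{-5}$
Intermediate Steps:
$r{\left(R \right)} = - R$
$E = \frac{1}{307}$ ($E = \frac{1}{\left(-1\right) 1 + 308} = \frac{1}{-1 + 308} = \frac{1}{307} \approx 0.0032573$)
$E^{2} = \left(\frac{1}{307}\right)^{2} = \frac{1}{94249}$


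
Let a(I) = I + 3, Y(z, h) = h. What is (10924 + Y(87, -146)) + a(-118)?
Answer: 10663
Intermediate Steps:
a(I) = 3 + I
(10924 + Y(87, -146)) + a(-118) = (10924 - 146) + (3 - 118) = 10778 - 115 = 10663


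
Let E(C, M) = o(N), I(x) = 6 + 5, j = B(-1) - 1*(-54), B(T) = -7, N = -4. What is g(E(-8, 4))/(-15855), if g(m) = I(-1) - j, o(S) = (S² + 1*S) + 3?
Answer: 12/5285 ≈ 0.0022706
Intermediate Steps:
o(S) = 3 + S + S² (o(S) = (S² + S) + 3 = (S + S²) + 3 = 3 + S + S²)
j = 47 (j = -7 - 1*(-54) = -7 + 54 = 47)
I(x) = 11
E(C, M) = 15 (E(C, M) = 3 - 4 + (-4)² = 3 - 4 + 16 = 15)
g(m) = -36 (g(m) = 11 - 1*47 = 11 - 47 = -36)
g(E(-8, 4))/(-15855) = -36/(-15855) = -36*(-1/15855) = 12/5285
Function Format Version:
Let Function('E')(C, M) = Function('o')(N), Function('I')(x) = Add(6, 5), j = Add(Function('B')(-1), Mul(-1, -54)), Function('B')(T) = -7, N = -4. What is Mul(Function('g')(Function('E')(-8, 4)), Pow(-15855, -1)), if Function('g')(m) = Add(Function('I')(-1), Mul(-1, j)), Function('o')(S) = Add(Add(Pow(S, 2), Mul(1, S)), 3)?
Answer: Rational(12, 5285) ≈ 0.0022706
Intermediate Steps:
Function('o')(S) = Add(3, S, Pow(S, 2)) (Function('o')(S) = Add(Add(Pow(S, 2), S), 3) = Add(Add(S, Pow(S, 2)), 3) = Add(3, S, Pow(S, 2)))
j = 47 (j = Add(-7, Mul(-1, -54)) = Add(-7, 54) = 47)
Function('I')(x) = 11
Function('E')(C, M) = 15 (Function('E')(C, M) = Add(3, -4, Pow(-4, 2)) = Add(3, -4, 16) = 15)
Function('g')(m) = -36 (Function('g')(m) = Add(11, Mul(-1, 47)) = Add(11, -47) = -36)
Mul(Function('g')(Function('E')(-8, 4)), Pow(-15855, -1)) = Mul(-36, Pow(-15855, -1)) = Mul(-36, Rational(-1, 15855)) = Rational(12, 5285)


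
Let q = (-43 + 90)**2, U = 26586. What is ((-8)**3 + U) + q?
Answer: 28283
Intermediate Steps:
q = 2209 (q = 47**2 = 2209)
((-8)**3 + U) + q = ((-8)**3 + 26586) + 2209 = (-512 + 26586) + 2209 = 26074 + 2209 = 28283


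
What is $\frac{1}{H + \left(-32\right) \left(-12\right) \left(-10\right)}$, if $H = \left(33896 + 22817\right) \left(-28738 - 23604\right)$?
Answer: $- \frac{1}{2968475686} \approx -3.3687 \cdot 10^{-10}$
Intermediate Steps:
$H = -2968471846$ ($H = 56713 \left(-52342\right) = -2968471846$)
$\frac{1}{H + \left(-32\right) \left(-12\right) \left(-10\right)} = \frac{1}{-2968471846 + \left(-32\right) \left(-12\right) \left(-10\right)} = \frac{1}{-2968471846 + 384 \left(-10\right)} = \frac{1}{-2968471846 - 3840} = \frac{1}{-2968475686} = - \frac{1}{2968475686}$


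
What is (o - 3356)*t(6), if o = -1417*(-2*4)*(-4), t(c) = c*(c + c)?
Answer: -3506400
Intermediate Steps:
t(c) = 2*c² (t(c) = c*(2*c) = 2*c²)
o = -45344 (o = -(-11336)*(-4) = -1417*32 = -45344)
(o - 3356)*t(6) = (-45344 - 3356)*(2*6²) = -97400*36 = -48700*72 = -3506400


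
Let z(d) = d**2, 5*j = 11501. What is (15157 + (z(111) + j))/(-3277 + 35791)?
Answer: 148891/162570 ≈ 0.91586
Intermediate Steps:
j = 11501/5 (j = (1/5)*11501 = 11501/5 ≈ 2300.2)
(15157 + (z(111) + j))/(-3277 + 35791) = (15157 + (111**2 + 11501/5))/(-3277 + 35791) = (15157 + (12321 + 11501/5))/32514 = (15157 + 73106/5)*(1/32514) = (148891/5)*(1/32514) = 148891/162570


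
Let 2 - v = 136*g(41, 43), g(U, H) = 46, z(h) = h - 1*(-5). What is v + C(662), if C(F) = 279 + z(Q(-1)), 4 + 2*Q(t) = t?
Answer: -11945/2 ≈ -5972.5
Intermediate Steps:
Q(t) = -2 + t/2
z(h) = 5 + h (z(h) = h + 5 = 5 + h)
v = -6254 (v = 2 - 136*46 = 2 - 1*6256 = 2 - 6256 = -6254)
C(F) = 563/2 (C(F) = 279 + (5 + (-2 + (½)*(-1))) = 279 + (5 + (-2 - ½)) = 279 + (5 - 5/2) = 279 + 5/2 = 563/2)
v + C(662) = -6254 + 563/2 = -11945/2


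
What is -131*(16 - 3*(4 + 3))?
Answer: 655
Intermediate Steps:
-131*(16 - 3*(4 + 3)) = -131*(16 - 3*7) = -131*(16 - 21) = -131*(-5) = 655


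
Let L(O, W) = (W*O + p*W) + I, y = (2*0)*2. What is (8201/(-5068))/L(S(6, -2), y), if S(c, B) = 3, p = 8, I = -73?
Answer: 8201/369964 ≈ 0.022167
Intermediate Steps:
y = 0 (y = 0*2 = 0)
L(O, W) = -73 + 8*W + O*W (L(O, W) = (W*O + 8*W) - 73 = (O*W + 8*W) - 73 = (8*W + O*W) - 73 = -73 + 8*W + O*W)
(8201/(-5068))/L(S(6, -2), y) = (8201/(-5068))/(-73 + 8*0 + 3*0) = (8201*(-1/5068))/(-73 + 0 + 0) = -8201/5068/(-73) = -8201/5068*(-1/73) = 8201/369964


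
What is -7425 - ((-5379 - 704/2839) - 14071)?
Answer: 34139679/2839 ≈ 12025.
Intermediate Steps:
-7425 - ((-5379 - 704/2839) - 14071) = -7425 - (-15271685/2839 - 14071) = -7425 - 1*(-55219254/2839) = -7425 + 55219254/2839 = 34139679/2839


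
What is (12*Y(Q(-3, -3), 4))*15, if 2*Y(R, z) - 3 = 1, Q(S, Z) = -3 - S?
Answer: 360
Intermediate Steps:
Y(R, z) = 2 (Y(R, z) = 3/2 + (½)*1 = 3/2 + ½ = 2)
(12*Y(Q(-3, -3), 4))*15 = (12*2)*15 = 24*15 = 360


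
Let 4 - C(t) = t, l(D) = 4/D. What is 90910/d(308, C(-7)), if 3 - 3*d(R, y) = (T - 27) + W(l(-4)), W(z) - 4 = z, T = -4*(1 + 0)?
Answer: 272730/31 ≈ 8797.7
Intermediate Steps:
T = -4 (T = -4*1 = -4)
W(z) = 4 + z
C(t) = 4 - t
d(R, y) = 31/3 (d(R, y) = 1 - ((-4 - 27) + (4 + 4/(-4)))/3 = 1 - (-31 + (4 + 4*(-1/4)))/3 = 1 - (-31 + (4 - 1))/3 = 1 - (-31 + 3)/3 = 1 - 1/3*(-28) = 1 + 28/3 = 31/3)
90910/d(308, C(-7)) = 90910/(31/3) = 90910*(3/31) = 272730/31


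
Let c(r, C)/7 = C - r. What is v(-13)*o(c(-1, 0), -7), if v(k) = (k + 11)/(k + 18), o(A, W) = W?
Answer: 14/5 ≈ 2.8000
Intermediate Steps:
c(r, C) = -7*r + 7*C (c(r, C) = 7*(C - r) = -7*r + 7*C)
v(k) = (11 + k)/(18 + k)
v(-13)*o(c(-1, 0), -7) = ((11 - 13)/(18 - 13))*(-7) = (-2/5)*(-7) = ((1/5)*(-2))*(-7) = -2/5*(-7) = 14/5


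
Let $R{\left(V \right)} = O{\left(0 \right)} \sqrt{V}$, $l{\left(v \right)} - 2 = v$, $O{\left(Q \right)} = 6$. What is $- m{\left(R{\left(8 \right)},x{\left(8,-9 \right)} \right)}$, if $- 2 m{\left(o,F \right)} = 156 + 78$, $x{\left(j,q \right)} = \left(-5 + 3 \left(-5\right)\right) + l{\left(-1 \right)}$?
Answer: $117$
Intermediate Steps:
$l{\left(v \right)} = 2 + v$
$x{\left(j,q \right)} = -19$ ($x{\left(j,q \right)} = \left(-5 + 3 \left(-5\right)\right) + \left(2 - 1\right) = \left(-5 - 15\right) + 1 = -20 + 1 = -19$)
$R{\left(V \right)} = 6 \sqrt{V}$
$m{\left(o,F \right)} = -117$ ($m{\left(o,F \right)} = - \frac{156 + 78}{2} = \left(- \frac{1}{2}\right) 234 = -117$)
$- m{\left(R{\left(8 \right)},x{\left(8,-9 \right)} \right)} = \left(-1\right) \left(-117\right) = 117$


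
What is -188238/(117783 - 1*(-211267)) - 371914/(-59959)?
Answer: 55545869729/9864754475 ≈ 5.6307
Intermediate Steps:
-188238/(117783 - 1*(-211267)) - 371914/(-59959) = -188238/(117783 + 211267) - 371914*(-1/59959) = -188238/329050 + 371914/59959 = -188238*1/329050 + 371914/59959 = -94119/164525 + 371914/59959 = 55545869729/9864754475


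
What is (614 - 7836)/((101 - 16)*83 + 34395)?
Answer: -3611/20725 ≈ -0.17423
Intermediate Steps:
(614 - 7836)/((101 - 16)*83 + 34395) = -7222/(85*83 + 34395) = -7222/(7055 + 34395) = -7222/41450 = -7222*1/41450 = -3611/20725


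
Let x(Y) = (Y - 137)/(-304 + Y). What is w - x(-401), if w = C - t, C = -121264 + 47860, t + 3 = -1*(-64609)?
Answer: -97297588/705 ≈ -1.3801e+5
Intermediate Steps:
t = 64606 (t = -3 - 1*(-64609) = -3 + 64609 = 64606)
C = -73404
x(Y) = (-137 + Y)/(-304 + Y)
w = -138010 (w = -73404 - 1*64606 = -73404 - 64606 = -138010)
w - x(-401) = -138010 - (-137 - 401)/(-304 - 401) = -138010 - (-538)/(-705) = -138010 - (-1)*(-538)/705 = -138010 - 1*538/705 = -138010 - 538/705 = -97297588/705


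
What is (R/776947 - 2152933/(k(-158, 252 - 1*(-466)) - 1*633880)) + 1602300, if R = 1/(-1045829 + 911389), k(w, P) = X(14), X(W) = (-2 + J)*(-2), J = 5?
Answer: 53045166332041478873277/33105569426543240 ≈ 1.6023e+6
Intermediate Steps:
X(W) = -6 (X(W) = (-2 + 5)*(-2) = 3*(-2) = -6)
k(w, P) = -6
R = -1/134440 (R = 1/(-134440) = -1/134440 ≈ -7.4383e-6)
(R/776947 - 2152933/(k(-158, 252 - 1*(-466)) - 1*633880)) + 1602300 = (-1/134440/776947 - 2152933/(-6 - 1*633880)) + 1602300 = (-1/134440*1/776947 - 2152933/(-6 - 633880)) + 1602300 = (-1/104452754680 - 2152933/(-633886)) + 1602300 = (-1/104452754680 - 2152933*(-1/633886)) + 1602300 = (-1/104452754680 + 2152933/633886) + 1602300 = 112439891245421277/33105569426543240 + 1602300 = 53045166332041478873277/33105569426543240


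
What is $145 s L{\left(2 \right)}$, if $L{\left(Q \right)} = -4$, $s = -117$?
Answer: $67860$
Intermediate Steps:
$145 s L{\left(2 \right)} = 145 \left(-117\right) \left(-4\right) = \left(-16965\right) \left(-4\right) = 67860$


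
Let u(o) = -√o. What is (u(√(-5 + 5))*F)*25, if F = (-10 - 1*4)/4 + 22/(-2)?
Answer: 0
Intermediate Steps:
F = -29/2 (F = (-10 - 4)*(¼) + 22*(-½) = -14*¼ - 11 = -7/2 - 11 = -29/2 ≈ -14.500)
(u(√(-5 + 5))*F)*25 = (-√(√(-5 + 5))*(-29/2))*25 = (-√(√0)*(-29/2))*25 = (-√0*(-29/2))*25 = (-1*0*(-29/2))*25 = (0*(-29/2))*25 = 0*25 = 0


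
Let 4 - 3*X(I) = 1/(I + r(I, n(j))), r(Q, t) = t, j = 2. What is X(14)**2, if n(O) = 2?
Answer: 441/256 ≈ 1.7227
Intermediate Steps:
X(I) = 4/3 - 1/(3*(2 + I)) (X(I) = 4/3 - 1/(3*(I + 2)) = 4/3 - 1/(3*(2 + I)))
X(14)**2 = ((7 + 4*14)/(3*(2 + 14)))**2 = ((1/3)*(7 + 56)/16)**2 = ((1/3)*(1/16)*63)**2 = (21/16)**2 = 441/256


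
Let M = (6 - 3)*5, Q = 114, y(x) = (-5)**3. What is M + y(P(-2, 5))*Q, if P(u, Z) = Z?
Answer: -14235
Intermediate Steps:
y(x) = -125
M = 15 (M = 3*5 = 15)
M + y(P(-2, 5))*Q = 15 - 125*114 = 15 - 14250 = -14235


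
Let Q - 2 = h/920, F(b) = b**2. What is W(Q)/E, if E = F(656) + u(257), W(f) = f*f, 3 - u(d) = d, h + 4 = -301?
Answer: 94249/14560856192 ≈ 6.4728e-6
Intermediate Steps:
h = -305 (h = -4 - 301 = -305)
u(d) = 3 - d
Q = 307/184 (Q = 2 - 305/920 = 2 - 305*1/920 = 2 - 61/184 = 307/184 ≈ 1.6685)
W(f) = f**2
E = 430082 (E = 656**2 + (3 - 1*257) = 430336 + (3 - 257) = 430336 - 254 = 430082)
W(Q)/E = (307/184)**2/430082 = (94249/33856)*(1/430082) = 94249/14560856192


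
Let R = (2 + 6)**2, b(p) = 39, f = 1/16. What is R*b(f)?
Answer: 2496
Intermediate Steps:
f = 1/16 ≈ 0.062500
R = 64 (R = 8**2 = 64)
R*b(f) = 64*39 = 2496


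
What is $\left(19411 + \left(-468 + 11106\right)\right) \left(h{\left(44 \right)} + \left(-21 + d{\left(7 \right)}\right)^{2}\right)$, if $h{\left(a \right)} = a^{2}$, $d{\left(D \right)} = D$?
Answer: $64064468$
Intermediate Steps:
$\left(19411 + \left(-468 + 11106\right)\right) \left(h{\left(44 \right)} + \left(-21 + d{\left(7 \right)}\right)^{2}\right) = \left(19411 + \left(-468 + 11106\right)\right) \left(44^{2} + \left(-21 + 7\right)^{2}\right) = \left(19411 + 10638\right) \left(1936 + \left(-14\right)^{2}\right) = 30049 \left(1936 + 196\right) = 30049 \cdot 2132 = 64064468$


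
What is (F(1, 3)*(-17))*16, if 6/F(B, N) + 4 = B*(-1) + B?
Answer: 408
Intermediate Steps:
F(B, N) = -3/2 (F(B, N) = 6/(-4 + (B*(-1) + B)) = 6/(-4 + (-B + B)) = 6/(-4 + 0) = 6/(-4) = 6*(-¼) = -3/2)
(F(1, 3)*(-17))*16 = -3/2*(-17)*16 = (51/2)*16 = 408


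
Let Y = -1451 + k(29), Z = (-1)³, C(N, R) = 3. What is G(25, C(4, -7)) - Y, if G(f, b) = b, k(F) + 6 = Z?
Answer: 1461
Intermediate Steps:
Z = -1
k(F) = -7 (k(F) = -6 - 1 = -7)
Y = -1458 (Y = -1451 - 7 = -1458)
G(25, C(4, -7)) - Y = 3 - 1*(-1458) = 3 + 1458 = 1461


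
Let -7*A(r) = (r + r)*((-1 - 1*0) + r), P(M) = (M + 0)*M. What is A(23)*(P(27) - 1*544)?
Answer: -187220/7 ≈ -26746.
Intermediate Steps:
P(M) = M**2 (P(M) = M*M = M**2)
A(r) = -2*r*(-1 + r)/7 (A(r) = -(r + r)*((-1 - 1*0) + r)/7 = -2*r*((-1 + 0) + r)/7 = -2*r*(-1 + r)/7)
A(23)*(P(27) - 1*544) = ((2/7)*23*(1 - 1*23))*(27**2 - 1*544) = ((2/7)*23*(1 - 23))*(729 - 544) = ((2/7)*23*(-22))*185 = -1012/7*185 = -187220/7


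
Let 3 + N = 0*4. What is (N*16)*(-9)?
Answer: 432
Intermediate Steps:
N = -3 (N = -3 + 0*4 = -3 + 0 = -3)
(N*16)*(-9) = -3*16*(-9) = -48*(-9) = 432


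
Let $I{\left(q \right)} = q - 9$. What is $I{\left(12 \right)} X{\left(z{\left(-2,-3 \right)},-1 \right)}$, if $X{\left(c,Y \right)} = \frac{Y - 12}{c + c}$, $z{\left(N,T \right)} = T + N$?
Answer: $\frac{39}{10} \approx 3.9$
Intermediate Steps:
$z{\left(N,T \right)} = N + T$
$X{\left(c,Y \right)} = \frac{-12 + Y}{2 c}$
$I{\left(q \right)} = -9 + q$
$I{\left(12 \right)} X{\left(z{\left(-2,-3 \right)},-1 \right)} = \left(-9 + 12\right) \frac{-12 - 1}{2 \left(-2 - 3\right)} = 3 \cdot \frac{1}{2} \frac{1}{-5} \left(-13\right) = 3 \cdot \frac{1}{2} \left(- \frac{1}{5}\right) \left(-13\right) = 3 \cdot \frac{13}{10} = \frac{39}{10}$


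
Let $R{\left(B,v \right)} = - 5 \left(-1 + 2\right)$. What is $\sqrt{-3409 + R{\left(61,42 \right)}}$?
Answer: $i \sqrt{3414} \approx 58.429 i$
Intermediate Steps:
$R{\left(B,v \right)} = -5$ ($R{\left(B,v \right)} = \left(-5\right) 1 = -5$)
$\sqrt{-3409 + R{\left(61,42 \right)}} = \sqrt{-3409 - 5} = \sqrt{-3414} = i \sqrt{3414}$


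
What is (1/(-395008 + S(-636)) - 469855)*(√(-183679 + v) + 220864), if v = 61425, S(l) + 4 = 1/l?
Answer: -26070910134258547264/251227633 - 118040559503851*I*√122254/251227633 ≈ -1.0377e+11 - 1.6428e+8*I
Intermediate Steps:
S(l) = -4 + 1/l
(1/(-395008 + S(-636)) - 469855)*(√(-183679 + v) + 220864) = (1/(-395008 + (-4 + 1/(-636))) - 469855)*(√(-183679 + 61425) + 220864) = (1/(-395008 + (-4 - 1/636)) - 469855)*(√(-122254) + 220864) = (1/(-395008 - 2545/636) - 469855)*(I*√122254 + 220864) = (1/(-251227633/636) - 469855)*(220864 + I*√122254) = (-636/251227633 - 469855)*(220864 + I*√122254) = -118040559503851*(220864 + I*√122254)/251227633 = -26070910134258547264/251227633 - 118040559503851*I*√122254/251227633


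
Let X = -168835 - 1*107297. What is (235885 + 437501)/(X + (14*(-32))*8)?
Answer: -336693/139858 ≈ -2.4074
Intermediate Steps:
X = -276132 (X = -168835 - 107297 = -276132)
(235885 + 437501)/(X + (14*(-32))*8) = (235885 + 437501)/(-276132 + (14*(-32))*8) = 673386/(-276132 - 448*8) = 673386/(-276132 - 3584) = 673386/(-279716) = 673386*(-1/279716) = -336693/139858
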